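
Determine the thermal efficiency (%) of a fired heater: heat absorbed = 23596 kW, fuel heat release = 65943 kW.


Furnace efficiency = Q_absorbed / Q_fuel * 100
= 23596 / 65943 * 100 = 35.78

35.78 %


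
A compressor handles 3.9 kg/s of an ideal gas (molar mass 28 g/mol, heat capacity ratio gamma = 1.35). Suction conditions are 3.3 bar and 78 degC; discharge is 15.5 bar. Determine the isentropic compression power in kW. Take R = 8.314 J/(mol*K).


Isentropic work: W = m*(gamma/(gamma-1))*(R*T1/MW)*((P2/P1)^((gamma-1)/gamma) - 1)
T1 = 78 + 273.15 = 351.15 K
Pressure ratio = 15.5 / 3.3 = 4.69697
Exponent = (1.35 - 1)/1.35 = 0.259259
(P2/P1)^exp - 1 = 4.69697^0.259259 - 1 = 0.493395
W = 3.9 * 1.35 / 0.35 * 8.314 * 351.15 / 28 * 0.493395 = 773.9

773.9 kW


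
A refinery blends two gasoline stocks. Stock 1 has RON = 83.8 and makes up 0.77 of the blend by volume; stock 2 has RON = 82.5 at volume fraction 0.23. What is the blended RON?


Linear blending: RON_blend = sum(vi * RONi)
Contribution 1: 0.77 * 83.8 = 64.526
Contribution 2: 0.23 * 82.5 = 18.975
RON_blend = 64.526 + 18.975 = 83.501

83.501


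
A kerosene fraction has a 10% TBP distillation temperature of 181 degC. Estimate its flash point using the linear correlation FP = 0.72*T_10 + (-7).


FP = 0.72 * 181 + (-7) = 123.32

123.32 degC


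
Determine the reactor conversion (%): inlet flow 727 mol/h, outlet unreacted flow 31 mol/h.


X = (F_in - F_out) / F_in * 100
Moles reacted = 727 - 31 = 696
X = 696 / 727 * 100
= 0.9574 * 100
= 95.74 %

95.74 %


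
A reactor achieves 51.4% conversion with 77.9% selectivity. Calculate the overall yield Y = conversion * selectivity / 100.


Overall yield = conversion (%) * selectivity (%) / 100
Conversion = 51.4%, Selectivity = 77.9%
Y = 51.4 * 77.9 / 100
= 40.0406 %

40.0406 %


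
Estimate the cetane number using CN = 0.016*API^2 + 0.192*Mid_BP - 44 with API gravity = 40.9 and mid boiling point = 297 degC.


CN = 0.016 * 40.9^2 + 0.192 * 297 - 44
CN = 26.76496 + 57.024 - 44 = 39.78896

39.78896


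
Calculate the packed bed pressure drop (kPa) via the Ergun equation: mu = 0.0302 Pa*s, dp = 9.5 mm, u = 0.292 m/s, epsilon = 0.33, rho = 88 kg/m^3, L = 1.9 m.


dp = 9.5 mm = 0.0095 m
Viscous term = 150*0.0302*0.292*(1-0.33)^2 / (0.0095^2*0.33^3) = 183080
Inertial term = 1.75*88*0.292^2*(1-0.33) / (0.0095*0.33^3) = 25768.9
dP/L = 183080 + 25768.9 = 208849 Pa/m
dP = 208849 * 1.9 / 1000 = 396.8 kPa

396.8 kPa


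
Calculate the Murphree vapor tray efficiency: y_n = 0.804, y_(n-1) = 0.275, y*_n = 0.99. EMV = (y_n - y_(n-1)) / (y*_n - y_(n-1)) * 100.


Murphree vapor efficiency: EMV = (y_n - y_(n-1)) / (y*_n - y_(n-1)) * 100
EMV = (0.804 - 0.275) / (0.99 - 0.275) * 100 = 0.529 / 0.715 * 100 = 73.99

73.99 %


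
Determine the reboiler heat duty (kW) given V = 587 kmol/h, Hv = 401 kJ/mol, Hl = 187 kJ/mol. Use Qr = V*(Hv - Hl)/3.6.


Qr = 587 * (401 - 187) / 3.6 = 587 * 214 / 3.6 = 34890

34890 kW


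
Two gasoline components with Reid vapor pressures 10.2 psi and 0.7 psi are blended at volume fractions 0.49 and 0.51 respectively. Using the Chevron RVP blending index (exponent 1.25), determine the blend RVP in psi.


Chevron index: RVP_blend = (sum xi*RVPi^1.25)^(1/1.25)
RVP^1.25 terms: 0.49 * 10.2^1.25 + 0.51 * 0.7^1.25 = 9.2585
RVP_blend = 9.2585^(1/1.25) = 5.932

5.932 psi


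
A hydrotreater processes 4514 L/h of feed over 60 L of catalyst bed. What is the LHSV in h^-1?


LHSV = volumetric feed rate / catalyst volume
= 4514 L/h / 60 L
= 75.23 h^-1

75.23 h^-1


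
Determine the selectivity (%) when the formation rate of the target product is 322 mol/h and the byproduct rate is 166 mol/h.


Selectivity = desired / (desired + undesired) * 100
Total products = 322 + 166 = 488 mol/h
S = 322 / 488 * 100
= 0.6598 * 100
= 65.98 %

65.98 %


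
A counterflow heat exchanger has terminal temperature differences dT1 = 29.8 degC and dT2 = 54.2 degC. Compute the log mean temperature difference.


LMTD = (dT1 - dT2) / ln(dT1/dT2)
= (29.8 - 54.2) / ln(29.8 / 54.2) = -24.4 / -0.598173 = 40.79

40.79 degC


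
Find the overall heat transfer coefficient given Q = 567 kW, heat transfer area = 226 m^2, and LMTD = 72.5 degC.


From Q = U*A*LMTD, U = Q / (A * LMTD)
U = 567 / (226 * 72.5) = 567 / 16385 = 0.03460

0.03460 kW/(m^2*K)


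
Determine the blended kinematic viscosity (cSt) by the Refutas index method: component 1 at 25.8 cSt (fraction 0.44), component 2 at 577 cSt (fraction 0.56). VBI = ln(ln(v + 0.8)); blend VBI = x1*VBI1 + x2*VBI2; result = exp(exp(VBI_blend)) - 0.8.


Refutas method: VBN_i = 14.534*ln(ln(visc_i + 0.8)) + 10.975, blended linearly by mass fraction; since VBN is linear in VBI_i = ln(ln(visc_i + 0.8)) and the fractions sum to 1, blend VBI directly: visc = exp(exp(VBI_blend)) - 0.8
VBI_1 = ln(ln(25.8 + 0.8)) = 1.18812
VBI_2 = ln(ln(577 + 0.8)) = 1.84991
VBI_blend = 0.44 * 1.18812 + 0.56 * 1.84991 = 1.55872
visc_blend = exp(exp(1.55872)) - 0.8 = 115.1

115.1 cSt


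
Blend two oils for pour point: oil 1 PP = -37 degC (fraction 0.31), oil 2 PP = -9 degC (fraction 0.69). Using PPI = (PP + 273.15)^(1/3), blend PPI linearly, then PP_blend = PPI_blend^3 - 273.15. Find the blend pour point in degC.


PPI_1 = (-37 + 273.15)^(1/3) = 6.181056
PPI_2 = (-9 + 273.15)^(1/3) = 6.416283
PPI_blend = 0.31 * 6.181056 + 0.69 * 6.416283 = 6.343363
PP_blend = 6.343363^3 - 273.15 = 255.2459 - 273.15 = -17.9

-17.9 degC


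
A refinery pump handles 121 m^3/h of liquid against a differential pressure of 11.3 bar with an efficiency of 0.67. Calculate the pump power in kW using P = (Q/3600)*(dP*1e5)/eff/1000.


Q = 121 / 3600 = 0.0336111 m^3/s
P = 0.0336111 * (11.3 * 1e5) / 0.67 / 1000 = 56.69

56.69 kW


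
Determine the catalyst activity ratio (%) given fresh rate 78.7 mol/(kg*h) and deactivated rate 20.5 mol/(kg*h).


Activity (%) = (rate_used / rate_fresh) * 100
rate_used = 20.5, rate_fresh = 78.7
= (20.5 / 78.7) * 100
= 0.2605 * 100 = 26.05

26.05 %


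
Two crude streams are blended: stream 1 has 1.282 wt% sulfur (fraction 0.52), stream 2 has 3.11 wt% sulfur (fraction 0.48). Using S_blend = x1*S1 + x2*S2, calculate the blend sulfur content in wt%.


Linear sulfur blending: S_blend = x1*S1 + x2*S2
Contribution 1: 0.52 * 1.282 = 0.66664 wt%
Contribution 2: 0.48 * 3.11 = 1.4928 wt%
S_blend = 0.66664 + 1.4928 = 2.15944

2.15944 wt%


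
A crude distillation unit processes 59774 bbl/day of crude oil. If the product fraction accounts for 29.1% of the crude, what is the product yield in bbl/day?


Crude throughput = 59774 bbl/day
Fraction yield = 29.1%
yield = throughput * fraction / 100
yield = 59774 * 29.1 / 100 = 17394.234

17394.234 bbl/day


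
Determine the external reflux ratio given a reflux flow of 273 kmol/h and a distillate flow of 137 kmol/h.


Reflux ratio definition: R = L / D (liquid returned / distillate withdrawn)
L = 273 kmol/h, D = 137 kmol/h
R = 273 / 137 = 1.993

1.993


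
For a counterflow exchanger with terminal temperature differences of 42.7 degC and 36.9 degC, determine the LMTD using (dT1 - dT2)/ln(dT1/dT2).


LMTD = (dT1 - dT2) / ln(dT1/dT2)
= (42.7 - 36.9) / ln(42.7 / 36.9) = 5.8 / 0.145987 = 39.73

39.73 degC


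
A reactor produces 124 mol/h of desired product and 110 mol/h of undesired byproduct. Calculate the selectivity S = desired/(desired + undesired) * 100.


Selectivity = desired / (desired + undesired) * 100
Total products = 124 + 110 = 234 mol/h
S = 124 / 234 * 100
= 0.5299 * 100
= 52.99 %

52.99 %


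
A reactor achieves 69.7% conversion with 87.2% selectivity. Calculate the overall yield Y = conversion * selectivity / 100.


Overall yield = conversion (%) * selectivity (%) / 100
Conversion = 69.7%, Selectivity = 87.2%
Y = 69.7 * 87.2 / 100
= 60.7784 %

60.7784 %


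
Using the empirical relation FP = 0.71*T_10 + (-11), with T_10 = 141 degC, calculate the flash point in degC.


FP = 0.71 * 141 + (-11) = 89.11

89.11 degC


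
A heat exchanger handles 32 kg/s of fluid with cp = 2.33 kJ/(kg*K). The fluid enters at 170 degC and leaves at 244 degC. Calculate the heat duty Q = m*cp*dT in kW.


Q = m_dot * cp * delta_T
delta_T = 244 - 170 = 74 K
Q = 32 * 2.33 * 74
= 74.56 * 74
= 5517.44 kW

5517.44 kW


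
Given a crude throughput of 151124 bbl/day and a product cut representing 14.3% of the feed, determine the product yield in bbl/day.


Crude throughput = 151124 bbl/day
Fraction yield = 14.3%
yield = throughput * fraction / 100
yield = 151124 * 14.3 / 100 = 21610.732

21610.732 bbl/day


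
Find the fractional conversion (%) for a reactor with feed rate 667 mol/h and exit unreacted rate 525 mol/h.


X = (F_in - F_out) / F_in * 100
Moles reacted = 667 - 525 = 142
X = 142 / 667 * 100
= 0.2129 * 100
= 21.29 %

21.29 %


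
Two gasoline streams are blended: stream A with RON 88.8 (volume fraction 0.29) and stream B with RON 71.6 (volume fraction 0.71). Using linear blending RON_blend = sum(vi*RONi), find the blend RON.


Linear blending: RON_blend = sum(vi * RONi)
Contribution 1: 0.29 * 88.8 = 25.752
Contribution 2: 0.71 * 71.6 = 50.836
RON_blend = 25.752 + 50.836 = 76.588

76.588


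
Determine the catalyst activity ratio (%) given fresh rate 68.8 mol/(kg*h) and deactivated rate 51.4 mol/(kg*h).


Activity (%) = (rate_used / rate_fresh) * 100
rate_used = 51.4, rate_fresh = 68.8
= (51.4 / 68.8) * 100
= 0.7471 * 100 = 74.71

74.71 %


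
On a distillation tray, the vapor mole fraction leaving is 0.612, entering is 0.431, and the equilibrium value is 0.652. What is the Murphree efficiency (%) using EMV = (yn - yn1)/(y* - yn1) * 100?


Murphree vapor efficiency: EMV = (y_n - y_(n-1)) / (y*_n - y_(n-1)) * 100
EMV = (0.612 - 0.431) / (0.652 - 0.431) * 100 = 0.181 / 0.221 * 100 = 81.90

81.90 %


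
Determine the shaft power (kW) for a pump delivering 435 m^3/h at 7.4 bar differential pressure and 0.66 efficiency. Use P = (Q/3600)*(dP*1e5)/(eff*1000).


Q = 435 / 3600 = 0.120833 m^3/s
P = 0.120833 * (7.4 * 1e5) / 0.66 / 1000 = 135.5

135.5 kW


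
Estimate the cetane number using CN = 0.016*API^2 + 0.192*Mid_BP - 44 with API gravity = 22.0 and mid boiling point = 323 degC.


CN = 0.016 * 22.0^2 + 0.192 * 323 - 44
CN = 7.744 + 62.016 - 44 = 25.76

25.76


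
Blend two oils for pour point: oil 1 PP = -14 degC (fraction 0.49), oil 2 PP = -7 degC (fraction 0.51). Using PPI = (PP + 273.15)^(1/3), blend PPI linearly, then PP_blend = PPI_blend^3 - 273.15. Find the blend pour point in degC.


PPI_1 = (-14 + 273.15)^(1/3) = 6.375541
PPI_2 = (-7 + 273.15)^(1/3) = 6.432436
PPI_blend = 0.49 * 6.375541 + 0.51 * 6.432436 = 6.404557
PP_blend = 6.404557^3 - 273.15 = 262.7044 - 273.15 = -10.45

-10.45 degC


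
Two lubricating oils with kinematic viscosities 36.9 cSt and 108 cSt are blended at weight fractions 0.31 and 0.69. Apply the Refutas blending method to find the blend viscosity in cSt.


Refutas method: VBN_i = 14.534*ln(ln(visc_i + 0.8)) + 10.975, blended linearly by mass fraction; since VBN is linear in VBI_i = ln(ln(visc_i + 0.8)) and the fractions sum to 1, blend VBI directly: visc = exp(exp(VBI_blend)) - 0.8
VBI_1 = ln(ln(36.9 + 0.8)) = 1.28914
VBI_2 = ln(ln(108 + 0.8)) = 1.54533
VBI_blend = 0.31 * 1.28914 + 0.69 * 1.54533 = 1.46591
visc_blend = exp(exp(1.46591)) - 0.8 = 75.26

75.26 cSt


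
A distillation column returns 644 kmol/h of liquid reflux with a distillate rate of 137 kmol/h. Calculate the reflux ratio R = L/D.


Reflux ratio definition: R = L / D (liquid returned / distillate withdrawn)
L = 644 kmol/h, D = 137 kmol/h
R = 644 / 137 = 4.701

4.701


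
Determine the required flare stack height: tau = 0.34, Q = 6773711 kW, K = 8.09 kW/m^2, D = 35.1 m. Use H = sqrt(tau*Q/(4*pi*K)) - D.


tau*Q/(4*pi*K) = 0.34 * 6773711 / (4 * pi * 8.09) = 22654.1
sqrt(22654.1) = 150.513
H = 150.513 - 35.1 = 115.4

115.4 m


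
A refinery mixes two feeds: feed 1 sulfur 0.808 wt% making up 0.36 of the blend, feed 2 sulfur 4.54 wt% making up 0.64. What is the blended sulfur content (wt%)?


Linear sulfur blending: S_blend = x1*S1 + x2*S2
Contribution 1: 0.36 * 0.808 = 0.29088 wt%
Contribution 2: 0.64 * 4.54 = 2.9056 wt%
S_blend = 0.29088 + 2.9056 = 3.19648

3.19648 wt%


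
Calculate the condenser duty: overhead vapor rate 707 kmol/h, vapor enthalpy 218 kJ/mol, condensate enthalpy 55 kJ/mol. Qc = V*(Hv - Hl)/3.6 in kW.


Qc = 707 * (218 - 55) / 3.6 = 707 * 163 / 3.6 = 32010

32010 kW


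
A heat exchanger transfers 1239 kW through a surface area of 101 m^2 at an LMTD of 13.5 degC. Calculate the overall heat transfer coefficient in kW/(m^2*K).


From Q = U*A*LMTD, U = Q / (A * LMTD)
U = 1239 / (101 * 13.5) = 1239 / 1363.5 = 0.9087

0.9087 kW/(m^2*K)


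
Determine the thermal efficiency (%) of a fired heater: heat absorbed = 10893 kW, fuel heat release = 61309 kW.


Furnace efficiency = Q_absorbed / Q_fuel * 100
= 10893 / 61309 * 100 = 17.77

17.77 %


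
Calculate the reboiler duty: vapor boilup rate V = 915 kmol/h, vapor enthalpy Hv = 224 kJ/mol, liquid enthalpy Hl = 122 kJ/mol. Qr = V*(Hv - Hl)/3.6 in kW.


Qr = 915 * (224 - 122) / 3.6 = 915 * 102 / 3.6 = 25920

25920 kW


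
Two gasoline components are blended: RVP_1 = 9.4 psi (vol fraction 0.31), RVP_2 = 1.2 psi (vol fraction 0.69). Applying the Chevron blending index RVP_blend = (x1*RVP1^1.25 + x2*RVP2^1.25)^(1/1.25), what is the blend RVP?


Chevron index: RVP_blend = (sum xi*RVPi^1.25)^(1/1.25)
RVP^1.25 terms: 0.31 * 9.4^1.25 + 0.69 * 1.2^1.25 = 5.96898
RVP_blend = 5.96898^(1/1.25) = 4.176

4.176 psi


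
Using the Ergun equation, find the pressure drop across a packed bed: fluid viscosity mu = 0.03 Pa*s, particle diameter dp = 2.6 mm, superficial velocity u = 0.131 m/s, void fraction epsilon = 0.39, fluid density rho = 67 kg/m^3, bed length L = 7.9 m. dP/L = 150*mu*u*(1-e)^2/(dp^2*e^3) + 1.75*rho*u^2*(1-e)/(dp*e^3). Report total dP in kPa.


dp = 2.6 mm = 0.0026 m
Viscous term = 150*0.03*0.131*(1-0.39)^2 / (0.0026^2*0.39^3) = 547020
Inertial term = 1.75*67*0.131^2*(1-0.39) / (0.0026*0.39^3) = 7958.26
dP/L = 547020 + 7958.26 = 554978 Pa/m
dP = 554978 * 7.9 / 1000 = 4384 kPa

4384 kPa


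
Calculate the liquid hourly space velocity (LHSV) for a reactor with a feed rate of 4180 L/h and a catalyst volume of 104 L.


LHSV = volumetric feed rate / catalyst volume
= 4180 L/h / 104 L
= 40.19 h^-1

40.19 h^-1


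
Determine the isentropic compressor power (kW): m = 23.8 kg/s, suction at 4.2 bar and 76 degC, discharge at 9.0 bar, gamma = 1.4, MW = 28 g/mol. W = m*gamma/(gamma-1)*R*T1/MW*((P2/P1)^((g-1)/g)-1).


Isentropic work: W = m*(gamma/(gamma-1))*(R*T1/MW)*((P2/P1)^((gamma-1)/gamma) - 1)
T1 = 76 + 273.15 = 349.15 K
Pressure ratio = 9.0 / 4.2 = 2.14286
Exponent = (1.4 - 1)/1.4 = 0.285714
(P2/P1)^exp - 1 = 2.14286^0.285714 - 1 = 0.243282
W = 23.8 * 1.4 / 0.4 * 8.314 * 349.15 / 28 * 0.243282 = 2101

2101 kW


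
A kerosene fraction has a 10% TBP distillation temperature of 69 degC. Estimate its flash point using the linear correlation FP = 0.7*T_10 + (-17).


FP = 0.7 * 69 + (-17) = 31.3

31.3 degC


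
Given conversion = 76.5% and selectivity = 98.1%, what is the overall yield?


Overall yield = conversion (%) * selectivity (%) / 100
Conversion = 76.5%, Selectivity = 98.1%
Y = 76.5 * 98.1 / 100
= 75.0465 %

75.0465 %


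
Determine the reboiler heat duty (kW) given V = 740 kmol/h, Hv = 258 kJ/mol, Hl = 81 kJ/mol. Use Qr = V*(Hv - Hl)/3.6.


Qr = 740 * (258 - 81) / 3.6 = 740 * 177 / 3.6 = 36380

36380 kW


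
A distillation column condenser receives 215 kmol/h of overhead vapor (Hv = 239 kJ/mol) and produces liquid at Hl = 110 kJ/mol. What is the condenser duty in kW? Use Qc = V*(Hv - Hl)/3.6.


Qc = 215 * (239 - 110) / 3.6 = 215 * 129 / 3.6 = 7704

7704 kW


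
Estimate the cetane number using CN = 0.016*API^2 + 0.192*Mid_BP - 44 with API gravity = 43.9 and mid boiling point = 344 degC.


CN = 0.016 * 43.9^2 + 0.192 * 344 - 44
CN = 30.83536 + 66.048 - 44 = 52.88336

52.88336


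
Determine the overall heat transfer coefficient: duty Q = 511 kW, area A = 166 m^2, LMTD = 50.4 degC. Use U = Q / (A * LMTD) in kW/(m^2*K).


From Q = U*A*LMTD, U = Q / (A * LMTD)
U = 511 / (166 * 50.4) = 511 / 8366.4 = 0.06108

0.06108 kW/(m^2*K)


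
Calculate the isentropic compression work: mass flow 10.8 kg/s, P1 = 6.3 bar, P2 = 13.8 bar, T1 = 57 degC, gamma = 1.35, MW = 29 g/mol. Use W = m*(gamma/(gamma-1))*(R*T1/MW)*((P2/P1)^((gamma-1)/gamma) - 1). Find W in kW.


Isentropic work: W = m*(gamma/(gamma-1))*(R*T1/MW)*((P2/P1)^((gamma-1)/gamma) - 1)
T1 = 57 + 273.15 = 330.15 K
Pressure ratio = 13.8 / 6.3 = 2.19048
Exponent = (1.35 - 1)/1.35 = 0.259259
(P2/P1)^exp - 1 = 2.19048^0.259259 - 1 = 0.225428
W = 10.8 * 1.35 / 0.35 * 8.314 * 330.15 / 29 * 0.225428 = 888.8

888.8 kW


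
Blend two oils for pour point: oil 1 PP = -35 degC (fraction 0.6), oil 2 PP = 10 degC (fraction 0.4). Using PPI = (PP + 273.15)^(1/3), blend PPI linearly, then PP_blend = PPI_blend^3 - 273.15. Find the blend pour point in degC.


PPI_1 = (-35 + 273.15)^(1/3) = 6.198456
PPI_2 = (10 + 273.15)^(1/3) = 6.566574
PPI_blend = 0.6 * 6.198456 + 0.4 * 6.566574 = 6.345703
PP_blend = 6.345703^3 - 273.15 = 255.5284 - 273.15 = -17.62

-17.62 degC


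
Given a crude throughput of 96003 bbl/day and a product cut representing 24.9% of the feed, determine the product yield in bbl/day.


Crude throughput = 96003 bbl/day
Fraction yield = 24.9%
yield = throughput * fraction / 100
yield = 96003 * 24.9 / 100 = 23904.747

23904.747 bbl/day


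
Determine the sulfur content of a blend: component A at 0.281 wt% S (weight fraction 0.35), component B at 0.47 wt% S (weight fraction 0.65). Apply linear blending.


Linear sulfur blending: S_blend = x1*S1 + x2*S2
Contribution 1: 0.35 * 0.281 = 0.09835 wt%
Contribution 2: 0.65 * 0.47 = 0.3055 wt%
S_blend = 0.09835 + 0.3055 = 0.40385

0.40385 wt%


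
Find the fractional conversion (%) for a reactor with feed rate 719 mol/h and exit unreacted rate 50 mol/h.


X = (F_in - F_out) / F_in * 100
Moles reacted = 719 - 50 = 669
X = 669 / 719 * 100
= 0.9305 * 100
= 93.05 %

93.05 %


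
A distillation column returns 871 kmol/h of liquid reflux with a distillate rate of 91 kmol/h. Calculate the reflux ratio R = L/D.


Reflux ratio definition: R = L / D (liquid returned / distillate withdrawn)
L = 871 kmol/h, D = 91 kmol/h
R = 871 / 91 = 9.571

9.571


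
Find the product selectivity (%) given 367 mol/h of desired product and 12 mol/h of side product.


Selectivity = desired / (desired + undesired) * 100
Total products = 367 + 12 = 379 mol/h
S = 367 / 379 * 100
= 0.9683 * 100
= 96.83 %

96.83 %


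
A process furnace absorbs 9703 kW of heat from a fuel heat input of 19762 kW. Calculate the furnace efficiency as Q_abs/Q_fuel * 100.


Furnace efficiency = Q_absorbed / Q_fuel * 100
= 9703 / 19762 * 100 = 49.10

49.10 %


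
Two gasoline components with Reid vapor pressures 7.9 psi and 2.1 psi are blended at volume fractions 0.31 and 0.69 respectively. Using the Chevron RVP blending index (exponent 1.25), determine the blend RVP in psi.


Chevron index: RVP_blend = (sum xi*RVPi^1.25)^(1/1.25)
RVP^1.25 terms: 0.31 * 7.9^1.25 + 0.69 * 2.1^1.25 = 5.85009
RVP_blend = 5.85009^(1/1.25) = 4.109

4.109 psi


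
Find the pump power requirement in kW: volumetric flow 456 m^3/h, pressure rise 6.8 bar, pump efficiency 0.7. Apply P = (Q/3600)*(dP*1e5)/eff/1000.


Q = 456 / 3600 = 0.126667 m^3/s
P = 0.126667 * (6.8 * 1e5) / 0.7 / 1000 = 123.0

123.0 kW


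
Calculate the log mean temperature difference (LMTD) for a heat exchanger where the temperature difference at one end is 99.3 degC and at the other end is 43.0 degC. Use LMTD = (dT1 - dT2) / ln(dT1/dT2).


LMTD = (dT1 - dT2) / ln(dT1/dT2)
= (99.3 - 43.0) / ln(99.3 / 43.0) = 56.3 / 0.836945 = 67.27

67.27 degC


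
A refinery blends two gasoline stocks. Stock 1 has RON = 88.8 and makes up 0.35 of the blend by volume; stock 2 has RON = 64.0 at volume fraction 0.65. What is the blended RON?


Linear blending: RON_blend = sum(vi * RONi)
Contribution 1: 0.35 * 88.8 = 31.08
Contribution 2: 0.65 * 64.0 = 41.6
RON_blend = 31.08 + 41.6 = 72.68

72.68


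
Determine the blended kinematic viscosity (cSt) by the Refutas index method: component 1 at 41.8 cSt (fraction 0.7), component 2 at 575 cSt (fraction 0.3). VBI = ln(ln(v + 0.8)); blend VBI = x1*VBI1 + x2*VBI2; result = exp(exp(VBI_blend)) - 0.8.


Refutas method: VBN_i = 14.534*ln(ln(visc_i + 0.8)) + 10.975, blended linearly by mass fraction; since VBN is linear in VBI_i = ln(ln(visc_i + 0.8)) and the fractions sum to 1, blend VBI directly: visc = exp(exp(VBI_blend)) - 0.8
VBI_1 = ln(ln(41.8 + 0.8)) = 1.32225
VBI_2 = ln(ln(575 + 0.8)) = 1.84936
VBI_blend = 0.7 * 1.32225 + 0.3 * 1.84936 = 1.48038
visc_blend = exp(exp(1.48038)) - 0.8 = 80.21

80.21 cSt


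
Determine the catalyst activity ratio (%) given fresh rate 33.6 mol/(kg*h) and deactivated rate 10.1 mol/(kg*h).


Activity (%) = (rate_used / rate_fresh) * 100
rate_used = 10.1, rate_fresh = 33.6
= (10.1 / 33.6) * 100
= 0.3006 * 100 = 30.06

30.06 %


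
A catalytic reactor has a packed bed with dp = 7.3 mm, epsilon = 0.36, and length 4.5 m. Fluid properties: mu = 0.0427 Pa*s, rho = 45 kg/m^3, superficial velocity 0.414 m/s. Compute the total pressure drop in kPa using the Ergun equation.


dp = 7.3 mm = 0.0073 m
Viscous term = 150*0.0427*0.414*(1-0.36)^2 / (0.0073^2*0.36^3) = 436844
Inertial term = 1.75*45*0.414^2*(1-0.36) / (0.0073*0.36^3) = 25363
dP/L = 436844 + 25363 = 462207 Pa/m
dP = 462207 * 4.5 / 1000 = 2080 kPa

2080 kPa


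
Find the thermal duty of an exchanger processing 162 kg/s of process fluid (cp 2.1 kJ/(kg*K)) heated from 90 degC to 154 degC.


Q = m_dot * cp * delta_T
delta_T = 154 - 90 = 64 K
Q = 162 * 2.1 * 64
= 340.2 * 64
= 21772.8 kW

21772.8 kW


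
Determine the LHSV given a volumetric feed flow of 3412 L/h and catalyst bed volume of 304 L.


LHSV = volumetric feed rate / catalyst volume
= 3412 L/h / 304 L
= 11.22 h^-1

11.22 h^-1


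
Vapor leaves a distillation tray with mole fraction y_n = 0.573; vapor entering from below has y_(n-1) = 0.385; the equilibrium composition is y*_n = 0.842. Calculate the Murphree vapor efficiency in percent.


Murphree vapor efficiency: EMV = (y_n - y_(n-1)) / (y*_n - y_(n-1)) * 100
EMV = (0.573 - 0.385) / (0.842 - 0.385) * 100 = 0.188 / 0.457 * 100 = 41.14

41.14 %


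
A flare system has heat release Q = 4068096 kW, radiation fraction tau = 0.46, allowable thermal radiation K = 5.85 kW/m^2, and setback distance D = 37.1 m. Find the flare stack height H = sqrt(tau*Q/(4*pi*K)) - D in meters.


tau*Q/(4*pi*K) = 0.46 * 4068096 / (4 * pi * 5.85) = 25455.6
sqrt(25455.6) = 159.548
H = 159.548 - 37.1 = 122.4

122.4 m


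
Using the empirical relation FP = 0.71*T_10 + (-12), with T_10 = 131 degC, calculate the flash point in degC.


FP = 0.71 * 131 + (-12) = 81.01

81.01 degC


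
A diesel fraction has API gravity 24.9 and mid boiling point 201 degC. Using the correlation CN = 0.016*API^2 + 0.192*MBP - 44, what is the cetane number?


CN = 0.016 * 24.9^2 + 0.192 * 201 - 44
CN = 9.92016 + 38.592 - 44 = 4.51216

4.51216


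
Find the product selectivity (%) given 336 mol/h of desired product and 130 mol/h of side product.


Selectivity = desired / (desired + undesired) * 100
Total products = 336 + 130 = 466 mol/h
S = 336 / 466 * 100
= 0.7210 * 100
= 72.10 %

72.10 %


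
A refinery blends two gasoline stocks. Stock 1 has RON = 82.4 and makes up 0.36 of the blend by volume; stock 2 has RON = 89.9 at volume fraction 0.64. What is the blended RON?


Linear blending: RON_blend = sum(vi * RONi)
Contribution 1: 0.36 * 82.4 = 29.664
Contribution 2: 0.64 * 89.9 = 57.536
RON_blend = 29.664 + 57.536 = 87.2

87.2


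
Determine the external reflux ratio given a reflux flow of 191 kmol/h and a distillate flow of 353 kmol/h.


Reflux ratio definition: R = L / D (liquid returned / distillate withdrawn)
L = 191 kmol/h, D = 353 kmol/h
R = 191 / 353 = 0.5411

0.5411


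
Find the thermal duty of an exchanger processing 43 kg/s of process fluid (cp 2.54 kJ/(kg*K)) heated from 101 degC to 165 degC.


Q = m_dot * cp * delta_T
delta_T = 165 - 101 = 64 K
Q = 43 * 2.54 * 64
= 109.22 * 64
= 6990.08 kW

6990.08 kW


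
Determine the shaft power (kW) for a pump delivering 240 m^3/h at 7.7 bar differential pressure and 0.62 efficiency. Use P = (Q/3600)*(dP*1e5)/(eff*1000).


Q = 240 / 3600 = 0.0666667 m^3/s
P = 0.0666667 * (7.7 * 1e5) / 0.62 / 1000 = 82.80

82.80 kW


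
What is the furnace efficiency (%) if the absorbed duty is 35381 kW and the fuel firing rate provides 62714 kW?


Furnace efficiency = Q_absorbed / Q_fuel * 100
= 35381 / 62714 * 100 = 56.42

56.42 %


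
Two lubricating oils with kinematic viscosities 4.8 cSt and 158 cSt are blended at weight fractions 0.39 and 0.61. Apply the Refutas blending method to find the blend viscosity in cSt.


Refutas method: VBN_i = 14.534*ln(ln(visc_i + 0.8)) + 10.975, blended linearly by mass fraction; since VBN is linear in VBI_i = ln(ln(visc_i + 0.8)) and the fractions sum to 1, blend VBI directly: visc = exp(exp(VBI_blend)) - 0.8
VBI_1 = ln(ln(4.8 + 0.8)) = 0.543931
VBI_2 = ln(ln(158 + 0.8)) = 1.62288
VBI_blend = 0.39 * 0.543931 + 0.61 * 1.62288 = 1.20209
visc_blend = exp(exp(1.20209)) - 0.8 = 27.06

27.06 cSt


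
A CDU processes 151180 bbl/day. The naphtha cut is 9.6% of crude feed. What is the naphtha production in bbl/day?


Crude throughput = 151180 bbl/day
Fraction yield = 9.6%
yield = throughput * fraction / 100
yield = 151180 * 9.6 / 100 = 14513.28

14513.28 bbl/day


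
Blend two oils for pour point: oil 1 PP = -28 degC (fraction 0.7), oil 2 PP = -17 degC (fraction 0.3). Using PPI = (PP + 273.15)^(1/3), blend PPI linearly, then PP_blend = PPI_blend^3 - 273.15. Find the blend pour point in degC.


PPI_1 = (-28 + 273.15)^(1/3) = 6.258601
PPI_2 = (-17 + 273.15)^(1/3) = 6.350844
PPI_blend = 0.7 * 6.258601 + 0.3 * 6.350844 = 6.286274
PP_blend = 6.286274^3 - 273.15 = 248.4162 - 273.15 = -24.73

-24.73 degC


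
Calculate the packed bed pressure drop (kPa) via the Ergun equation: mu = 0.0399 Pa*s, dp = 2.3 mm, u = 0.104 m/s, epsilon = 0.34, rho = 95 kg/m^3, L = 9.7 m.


dp = 2.3 mm = 0.0023 m
Viscous term = 150*0.0399*0.104*(1-0.34)^2 / (0.0023^2*0.34^3) = 1304050
Inertial term = 1.75*95*0.104^2*(1-0.34) / (0.0023*0.34^3) = 13128.3
dP/L = 1304050 + 13128.3 = 1317180 Pa/m
dP = 1317180 * 9.7 / 1000 = 12780 kPa

12780 kPa


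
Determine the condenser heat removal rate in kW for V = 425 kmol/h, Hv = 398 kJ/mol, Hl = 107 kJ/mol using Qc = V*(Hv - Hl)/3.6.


Qc = 425 * (398 - 107) / 3.6 = 425 * 291 / 3.6 = 34350

34350 kW


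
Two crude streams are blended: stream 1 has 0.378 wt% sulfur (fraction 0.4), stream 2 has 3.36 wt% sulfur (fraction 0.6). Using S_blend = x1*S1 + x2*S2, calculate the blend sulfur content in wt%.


Linear sulfur blending: S_blend = x1*S1 + x2*S2
Contribution 1: 0.4 * 0.378 = 0.1512 wt%
Contribution 2: 0.6 * 3.36 = 2.016 wt%
S_blend = 0.1512 + 2.016 = 2.1672

2.1672 wt%


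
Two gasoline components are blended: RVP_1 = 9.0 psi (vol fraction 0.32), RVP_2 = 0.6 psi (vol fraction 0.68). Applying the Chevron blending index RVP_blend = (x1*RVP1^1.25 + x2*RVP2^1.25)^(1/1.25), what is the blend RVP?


Chevron index: RVP_blend = (sum xi*RVPi^1.25)^(1/1.25)
RVP^1.25 terms: 0.32 * 9.0^1.25 + 0.68 * 0.6^1.25 = 5.34739
RVP_blend = 5.34739^(1/1.25) = 3.824

3.824 psi


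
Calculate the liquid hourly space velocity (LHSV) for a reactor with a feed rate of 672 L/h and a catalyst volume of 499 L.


LHSV = volumetric feed rate / catalyst volume
= 672 L/h / 499 L
= 1.347 h^-1

1.347 h^-1


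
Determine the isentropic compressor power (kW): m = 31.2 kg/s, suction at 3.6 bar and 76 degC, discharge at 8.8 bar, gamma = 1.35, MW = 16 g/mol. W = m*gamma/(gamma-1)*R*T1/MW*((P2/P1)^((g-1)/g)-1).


Isentropic work: W = m*(gamma/(gamma-1))*(R*T1/MW)*((P2/P1)^((gamma-1)/gamma) - 1)
T1 = 76 + 273.15 = 349.15 K
Pressure ratio = 8.8 / 3.6 = 2.44444
Exponent = (1.35 - 1)/1.35 = 0.259259
(P2/P1)^exp - 1 = 2.44444^0.259259 - 1 = 0.260779
W = 31.2 * 1.35 / 0.35 * 8.314 * 349.15 / 16 * 0.260779 = 5694

5694 kW


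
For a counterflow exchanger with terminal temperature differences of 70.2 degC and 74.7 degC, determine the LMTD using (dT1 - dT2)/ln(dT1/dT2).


LMTD = (dT1 - dT2) / ln(dT1/dT2)
= (70.2 - 74.7) / ln(70.2 / 74.7) = -4.5 / -0.0621318 = 72.43

72.43 degC


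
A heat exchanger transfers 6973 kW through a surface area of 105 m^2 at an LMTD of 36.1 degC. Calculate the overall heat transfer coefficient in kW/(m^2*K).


From Q = U*A*LMTD, U = Q / (A * LMTD)
U = 6973 / (105 * 36.1) = 6973 / 3790.5 = 1.840

1.840 kW/(m^2*K)


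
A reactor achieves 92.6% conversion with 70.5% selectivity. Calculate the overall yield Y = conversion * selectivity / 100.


Overall yield = conversion (%) * selectivity (%) / 100
Conversion = 92.6%, Selectivity = 70.5%
Y = 92.6 * 70.5 / 100
= 65.283 %

65.283 %


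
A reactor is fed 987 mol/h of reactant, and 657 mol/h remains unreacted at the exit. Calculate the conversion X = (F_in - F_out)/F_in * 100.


X = (F_in - F_out) / F_in * 100
Moles reacted = 987 - 657 = 330
X = 330 / 987 * 100
= 0.3343 * 100
= 33.43 %

33.43 %


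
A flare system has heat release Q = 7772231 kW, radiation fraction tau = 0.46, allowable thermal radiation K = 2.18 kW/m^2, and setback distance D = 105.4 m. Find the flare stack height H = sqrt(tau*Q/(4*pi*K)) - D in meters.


tau*Q/(4*pi*K) = 0.46 * 7772231 / (4 * pi * 2.18) = 130508
sqrt(130508) = 361.259
H = 361.259 - 105.4 = 255.9

255.9 m


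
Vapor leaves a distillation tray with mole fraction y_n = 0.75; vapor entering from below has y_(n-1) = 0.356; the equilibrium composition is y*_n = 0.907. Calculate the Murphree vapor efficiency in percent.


Murphree vapor efficiency: EMV = (y_n - y_(n-1)) / (y*_n - y_(n-1)) * 100
EMV = (0.75 - 0.356) / (0.907 - 0.356) * 100 = 0.394 / 0.551 * 100 = 71.51

71.51 %


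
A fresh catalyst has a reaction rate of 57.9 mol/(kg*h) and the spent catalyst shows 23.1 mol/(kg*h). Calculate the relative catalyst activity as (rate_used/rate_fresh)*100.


Activity (%) = (rate_used / rate_fresh) * 100
rate_used = 23.1, rate_fresh = 57.9
= (23.1 / 57.9) * 100
= 0.3990 * 100 = 39.90

39.90 %


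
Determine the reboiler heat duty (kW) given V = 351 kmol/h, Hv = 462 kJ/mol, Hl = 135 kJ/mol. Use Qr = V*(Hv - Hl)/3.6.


Qr = 351 * (462 - 135) / 3.6 = 351 * 327 / 3.6 = 31880

31880 kW


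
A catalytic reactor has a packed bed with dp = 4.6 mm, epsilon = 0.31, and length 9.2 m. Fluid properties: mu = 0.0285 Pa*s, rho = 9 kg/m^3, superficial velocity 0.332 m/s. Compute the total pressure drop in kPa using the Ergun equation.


dp = 4.6 mm = 0.0046 m
Viscous term = 150*0.0285*0.332*(1-0.31)^2 / (0.0046^2*0.31^3) = 1071940
Inertial term = 1.75*9*0.332^2*(1-0.31) / (0.0046*0.31^3) = 8741.04
dP/L = 1071940 + 8741.04 = 1080680 Pa/m
dP = 1080680 * 9.2 / 1000 = 9942 kPa

9942 kPa


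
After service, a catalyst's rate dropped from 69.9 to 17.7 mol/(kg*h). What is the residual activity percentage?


Activity (%) = (rate_used / rate_fresh) * 100
rate_used = 17.7, rate_fresh = 69.9
= (17.7 / 69.9) * 100
= 0.2532 * 100 = 25.32

25.32 %


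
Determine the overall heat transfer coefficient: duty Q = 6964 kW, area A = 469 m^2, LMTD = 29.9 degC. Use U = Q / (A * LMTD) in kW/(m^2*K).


From Q = U*A*LMTD, U = Q / (A * LMTD)
U = 6964 / (469 * 29.9) = 6964 / 14023.1 = 0.4966

0.4966 kW/(m^2*K)


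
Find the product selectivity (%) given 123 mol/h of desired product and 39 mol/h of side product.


Selectivity = desired / (desired + undesired) * 100
Total products = 123 + 39 = 162 mol/h
S = 123 / 162 * 100
= 0.7593 * 100
= 75.93 %

75.93 %


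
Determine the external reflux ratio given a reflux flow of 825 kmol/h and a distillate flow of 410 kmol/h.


Reflux ratio definition: R = L / D (liquid returned / distillate withdrawn)
L = 825 kmol/h, D = 410 kmol/h
R = 825 / 410 = 2.012

2.012


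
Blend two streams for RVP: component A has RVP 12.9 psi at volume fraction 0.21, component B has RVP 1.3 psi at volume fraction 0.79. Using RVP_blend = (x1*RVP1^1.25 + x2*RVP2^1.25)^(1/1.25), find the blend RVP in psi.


Chevron index: RVP_blend = (sum xi*RVPi^1.25)^(1/1.25)
RVP^1.25 terms: 0.21 * 12.9^1.25 + 0.79 * 1.3^1.25 = 6.23063
RVP_blend = 6.23063^(1/1.25) = 4.321

4.321 psi


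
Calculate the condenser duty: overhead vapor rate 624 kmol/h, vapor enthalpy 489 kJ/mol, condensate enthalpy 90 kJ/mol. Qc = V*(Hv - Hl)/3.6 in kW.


Qc = 624 * (489 - 90) / 3.6 = 624 * 399 / 3.6 = 69160

69160 kW


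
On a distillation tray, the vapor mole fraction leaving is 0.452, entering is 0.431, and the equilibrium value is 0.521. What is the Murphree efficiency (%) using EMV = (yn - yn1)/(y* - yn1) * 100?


Murphree vapor efficiency: EMV = (y_n - y_(n-1)) / (y*_n - y_(n-1)) * 100
EMV = (0.452 - 0.431) / (0.521 - 0.431) * 100 = 0.021 / 0.09 * 100 = 23.33

23.33 %


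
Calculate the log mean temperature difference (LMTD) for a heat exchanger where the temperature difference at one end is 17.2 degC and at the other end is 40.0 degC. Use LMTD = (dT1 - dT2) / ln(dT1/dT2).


LMTD = (dT1 - dT2) / ln(dT1/dT2)
= (17.2 - 40.0) / ln(17.2 / 40.0) = -22.8 / -0.84397 = 27.02

27.02 degC


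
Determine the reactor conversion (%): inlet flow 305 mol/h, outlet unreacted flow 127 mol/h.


X = (F_in - F_out) / F_in * 100
Moles reacted = 305 - 127 = 178
X = 178 / 305 * 100
= 0.5836 * 100
= 58.36 %

58.36 %


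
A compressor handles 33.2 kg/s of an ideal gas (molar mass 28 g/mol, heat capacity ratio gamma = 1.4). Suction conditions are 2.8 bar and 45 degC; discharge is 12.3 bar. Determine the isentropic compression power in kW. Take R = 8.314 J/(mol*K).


Isentropic work: W = m*(gamma/(gamma-1))*(R*T1/MW)*((P2/P1)^((gamma-1)/gamma) - 1)
T1 = 45 + 273.15 = 318.15 K
Pressure ratio = 12.3 / 2.8 = 4.39286
Exponent = (1.4 - 1)/1.4 = 0.285714
(P2/P1)^exp - 1 = 4.39286^0.285714 - 1 = 0.526307
W = 33.2 * 1.4 / 0.4 * 8.314 * 318.15 / 28 * 0.526307 = 5777

5777 kW


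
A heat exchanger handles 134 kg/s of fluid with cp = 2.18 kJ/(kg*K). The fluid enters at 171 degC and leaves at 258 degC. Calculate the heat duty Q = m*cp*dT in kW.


Q = m_dot * cp * delta_T
delta_T = 258 - 171 = 87 K
Q = 134 * 2.18 * 87
= 292.12 * 87
= 25414.44 kW

25414.44 kW


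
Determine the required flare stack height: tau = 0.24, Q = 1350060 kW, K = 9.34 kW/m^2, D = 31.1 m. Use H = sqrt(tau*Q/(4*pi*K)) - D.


tau*Q/(4*pi*K) = 0.24 * 1350060 / (4 * pi * 9.34) = 2760.63
sqrt(2760.63) = 52.5417
H = 52.5417 - 31.1 = 21.44

21.44 m


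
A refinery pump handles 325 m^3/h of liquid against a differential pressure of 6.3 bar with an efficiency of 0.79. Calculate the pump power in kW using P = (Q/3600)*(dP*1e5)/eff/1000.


Q = 325 / 3600 = 0.0902778 m^3/s
P = 0.0902778 * (6.3 * 1e5) / 0.79 / 1000 = 71.99

71.99 kW


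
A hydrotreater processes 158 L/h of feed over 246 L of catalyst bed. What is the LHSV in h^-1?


LHSV = volumetric feed rate / catalyst volume
= 158 L/h / 246 L
= 0.6423 h^-1

0.6423 h^-1


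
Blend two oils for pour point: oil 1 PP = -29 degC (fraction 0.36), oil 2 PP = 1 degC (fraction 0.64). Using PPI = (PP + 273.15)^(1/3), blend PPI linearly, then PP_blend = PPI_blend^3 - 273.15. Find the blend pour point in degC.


PPI_1 = (-29 + 273.15)^(1/3) = 6.25008
PPI_2 = (1 + 273.15)^(1/3) = 6.49625
PPI_blend = 0.36 * 6.25008 + 0.64 * 6.49625 = 6.407629
PP_blend = 6.407629^3 - 273.15 = 263.0826 - 273.15 = -10.07

-10.07 degC


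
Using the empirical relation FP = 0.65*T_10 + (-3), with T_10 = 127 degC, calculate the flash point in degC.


FP = 0.65 * 127 + (-3) = 79.55

79.55 degC


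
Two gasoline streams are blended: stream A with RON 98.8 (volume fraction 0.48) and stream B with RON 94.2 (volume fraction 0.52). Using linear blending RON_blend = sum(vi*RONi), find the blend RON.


Linear blending: RON_blend = sum(vi * RONi)
Contribution 1: 0.48 * 98.8 = 47.424
Contribution 2: 0.52 * 94.2 = 48.984
RON_blend = 47.424 + 48.984 = 96.408

96.408


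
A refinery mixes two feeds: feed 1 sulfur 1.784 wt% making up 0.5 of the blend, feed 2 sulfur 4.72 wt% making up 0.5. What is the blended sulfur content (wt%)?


Linear sulfur blending: S_blend = x1*S1 + x2*S2
Contribution 1: 0.5 * 1.784 = 0.892 wt%
Contribution 2: 0.5 * 4.72 = 2.36 wt%
S_blend = 0.892 + 2.36 = 3.252

3.252 wt%


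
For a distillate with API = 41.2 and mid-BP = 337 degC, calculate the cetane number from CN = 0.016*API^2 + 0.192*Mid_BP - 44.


CN = 0.016 * 41.2^2 + 0.192 * 337 - 44
CN = 27.15904 + 64.704 - 44 = 47.86304

47.86304


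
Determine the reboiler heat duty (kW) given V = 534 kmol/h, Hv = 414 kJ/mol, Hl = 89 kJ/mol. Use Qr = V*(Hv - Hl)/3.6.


Qr = 534 * (414 - 89) / 3.6 = 534 * 325 / 3.6 = 48210

48210 kW


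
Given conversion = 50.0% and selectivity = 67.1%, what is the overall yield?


Overall yield = conversion (%) * selectivity (%) / 100
Conversion = 50.0%, Selectivity = 67.1%
Y = 50.0 * 67.1 / 100
= 33.55 %

33.55 %


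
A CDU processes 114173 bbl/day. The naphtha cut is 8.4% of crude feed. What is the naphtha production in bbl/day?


Crude throughput = 114173 bbl/day
Fraction yield = 8.4%
yield = throughput * fraction / 100
yield = 114173 * 8.4 / 100 = 9590.532

9590.532 bbl/day


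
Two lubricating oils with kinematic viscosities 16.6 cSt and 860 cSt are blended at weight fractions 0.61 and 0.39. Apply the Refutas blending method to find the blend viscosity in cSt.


Refutas method: VBN_i = 14.534*ln(ln(visc_i + 0.8)) + 10.975, blended linearly by mass fraction; since VBN is linear in VBI_i = ln(ln(visc_i + 0.8)) and the fractions sum to 1, blend VBI directly: visc = exp(exp(VBI_blend)) - 0.8
VBI_1 = ln(ln(16.6 + 0.8)) = 1.04959
VBI_2 = ln(ln(860 + 0.8)) = 1.91071
VBI_blend = 0.61 * 1.04959 + 0.39 * 1.91071 = 1.38543
visc_blend = exp(exp(1.38543)) - 0.8 = 53.61

53.61 cSt


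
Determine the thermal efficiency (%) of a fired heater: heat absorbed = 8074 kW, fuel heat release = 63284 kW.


Furnace efficiency = Q_absorbed / Q_fuel * 100
= 8074 / 63284 * 100 = 12.76

12.76 %


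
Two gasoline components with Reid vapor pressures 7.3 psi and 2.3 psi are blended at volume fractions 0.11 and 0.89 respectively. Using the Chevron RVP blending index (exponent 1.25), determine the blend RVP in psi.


Chevron index: RVP_blend = (sum xi*RVPi^1.25)^(1/1.25)
RVP^1.25 terms: 0.11 * 7.3^1.25 + 0.89 * 2.3^1.25 = 3.84078
RVP_blend = 3.84078^(1/1.25) = 2.935

2.935 psi


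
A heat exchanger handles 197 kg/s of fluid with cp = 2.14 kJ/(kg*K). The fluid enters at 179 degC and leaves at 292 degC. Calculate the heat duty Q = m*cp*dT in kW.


Q = m_dot * cp * delta_T
delta_T = 292 - 179 = 113 K
Q = 197 * 2.14 * 113
= 421.58 * 113
= 47638.54 kW

47638.54 kW


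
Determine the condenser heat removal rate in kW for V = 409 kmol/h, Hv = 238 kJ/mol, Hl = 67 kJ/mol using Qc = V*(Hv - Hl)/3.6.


Qc = 409 * (238 - 67) / 3.6 = 409 * 171 / 3.6 = 19430

19430 kW


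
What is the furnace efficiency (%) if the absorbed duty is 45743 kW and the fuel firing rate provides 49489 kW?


Furnace efficiency = Q_absorbed / Q_fuel * 100
= 45743 / 49489 * 100 = 92.43

92.43 %


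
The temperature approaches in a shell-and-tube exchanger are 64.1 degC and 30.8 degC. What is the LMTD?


LMTD = (dT1 - dT2) / ln(dT1/dT2)
= (64.1 - 30.8) / ln(64.1 / 30.8) = 33.3 / 0.73293 = 45.43

45.43 degC


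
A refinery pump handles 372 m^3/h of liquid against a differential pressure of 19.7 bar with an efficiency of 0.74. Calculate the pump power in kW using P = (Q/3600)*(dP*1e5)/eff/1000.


Q = 372 / 3600 = 0.103333 m^3/s
P = 0.103333 * (19.7 * 1e5) / 0.74 / 1000 = 275.1

275.1 kW
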